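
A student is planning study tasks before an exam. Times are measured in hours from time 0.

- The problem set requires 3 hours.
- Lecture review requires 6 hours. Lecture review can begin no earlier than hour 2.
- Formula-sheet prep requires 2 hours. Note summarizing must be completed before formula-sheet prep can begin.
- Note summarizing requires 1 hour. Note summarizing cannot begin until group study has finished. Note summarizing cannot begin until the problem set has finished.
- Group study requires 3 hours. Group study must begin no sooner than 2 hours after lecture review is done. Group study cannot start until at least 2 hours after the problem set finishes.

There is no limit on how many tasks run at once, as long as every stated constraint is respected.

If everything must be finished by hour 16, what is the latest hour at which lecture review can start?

To finish by hour 16, formula-sheet prep (duration 2) must start no later than hour 14.
Note summarizing feeds into formula-sheet prep (must start by hour 14); so note summarizing must finish by hour 14 and therefore start by hour 13.
Group study must finish before note summarizing (must start by hour 13). With a 3-hour duration, group study must start by 13 − 3 = hour 10.
Since group study (must start by hour 10, minus 2-hour gap → hour 8) depends on it, lecture review must finish by hour 8. Backing off its 6-hour duration gives a latest start of hour 2.

2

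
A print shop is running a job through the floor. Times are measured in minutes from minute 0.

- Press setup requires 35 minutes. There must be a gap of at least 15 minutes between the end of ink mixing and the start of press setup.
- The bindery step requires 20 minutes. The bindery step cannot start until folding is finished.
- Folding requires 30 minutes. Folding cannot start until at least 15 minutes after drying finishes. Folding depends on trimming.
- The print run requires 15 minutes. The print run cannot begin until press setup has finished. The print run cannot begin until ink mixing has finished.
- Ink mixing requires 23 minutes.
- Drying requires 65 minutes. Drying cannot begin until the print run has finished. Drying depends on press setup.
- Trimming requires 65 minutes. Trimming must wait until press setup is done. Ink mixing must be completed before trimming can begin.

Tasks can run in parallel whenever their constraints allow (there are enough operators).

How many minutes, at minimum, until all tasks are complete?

218

Ink mixing has no prerequisites, so it starts at minute 0 and finishes at minute 23.
After ink mixing (finishes minute 23, plus 15-minute gap → minute 38), press setup can start at minute 38 and finishes at minute 73.
Trimming has to wait for press setup (finishes minute 73); ink mixing (finishes minute 23). The latest of these is minute 73, so trimming runs minute 73 to 73 + 65 = minute 138.
The print run needs all of press setup (finishes minute 73); ink mixing (finishes minute 23). That puts its earliest start at minute 73; it finishes at 73 + 15 = minute 88.
Drying cannot start until the print run (finishes minute 88); press setup (finishes minute 73). The controlling bound is minute 88, so drying finishes at 88 + 65 = minute 153.
Folding has to wait for drying (finishes minute 153, plus 15-minute gap → minute 168); trimming (finishes minute 138). The latest of these is minute 168, so folding runs minute 168 to 168 + 30 = minute 198.
The bindery step waits on folding (finishes minute 198), so it starts at minute 198 and finishes at 198 + 20 = minute 218.
All tasks are finished once the last one completes. Finish times: Ink mixing at 23, Press setup at 73, The print run at 88, Drying at 153, Trimming at 138, Folding at 198, The bindery step at 218. The latest is minute 218.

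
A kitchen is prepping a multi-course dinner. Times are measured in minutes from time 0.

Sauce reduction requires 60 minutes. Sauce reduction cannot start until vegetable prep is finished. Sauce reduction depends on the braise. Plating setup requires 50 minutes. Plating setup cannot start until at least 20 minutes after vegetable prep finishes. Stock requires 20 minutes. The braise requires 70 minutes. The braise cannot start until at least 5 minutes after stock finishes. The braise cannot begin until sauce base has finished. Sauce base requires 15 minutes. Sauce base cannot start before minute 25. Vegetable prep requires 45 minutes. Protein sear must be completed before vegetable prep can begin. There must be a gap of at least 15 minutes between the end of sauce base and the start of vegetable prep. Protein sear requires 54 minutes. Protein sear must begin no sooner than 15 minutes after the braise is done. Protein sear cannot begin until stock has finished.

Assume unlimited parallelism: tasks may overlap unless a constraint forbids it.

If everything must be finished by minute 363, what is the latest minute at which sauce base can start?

To finish by minute 363, sauce reduction (duration 60) must start no later than minute 303.
Plating setup must finish by minute 363; it takes 50 minutes, so it must start by 363 − 50 = minute 313.
Vegetable prep must finish in time for sauce reduction (must start by minute 303); plating setup (must start by minute 313, minus 20-minute gap → minute 293). The tightest is minute 293, so vegetable prep must start by 293 − 45 = minute 248.
Since vegetable prep (must start by minute 248) depends on it, protein sear must finish by minute 248. Backing off its 54-minute duration gives a latest start of minute 194.
The braise feeds protein sear (must start by minute 194, minus 15-minute gap → minute 179); sauce reduction (must start by minute 303). Taking the minimum, the braise must finish by minute 179 and start by 179 − 70 = minute 109.
Sauce base feeds the braise (must start by minute 109); vegetable prep (must start by minute 248, minus 15-minute gap → minute 233). Taking the minimum, sauce base must finish by minute 109 and start by 109 − 15 = minute 94.

94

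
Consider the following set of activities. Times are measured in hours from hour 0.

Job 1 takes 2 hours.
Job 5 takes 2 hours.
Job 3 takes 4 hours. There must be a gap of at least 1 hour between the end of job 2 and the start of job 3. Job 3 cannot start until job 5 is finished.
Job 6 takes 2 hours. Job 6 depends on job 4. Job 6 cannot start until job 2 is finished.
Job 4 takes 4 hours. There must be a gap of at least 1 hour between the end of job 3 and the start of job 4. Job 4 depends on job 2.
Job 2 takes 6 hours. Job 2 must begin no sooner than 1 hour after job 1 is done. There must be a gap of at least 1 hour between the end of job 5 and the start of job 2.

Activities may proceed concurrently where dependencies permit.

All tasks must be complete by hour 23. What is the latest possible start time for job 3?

Nothing follows job 6; the deadline of hour 23 is its only limit. It must start by 23 − 2 = hour 21.
Job 4 feeds into job 6 (must start by hour 21); so job 4 must finish by hour 21 and therefore start by hour 17.
Job 3 feeds into job 4 (must start by hour 17, minus 1-hour gap → hour 16); so job 3 must finish by hour 16 and therefore start by hour 12.

12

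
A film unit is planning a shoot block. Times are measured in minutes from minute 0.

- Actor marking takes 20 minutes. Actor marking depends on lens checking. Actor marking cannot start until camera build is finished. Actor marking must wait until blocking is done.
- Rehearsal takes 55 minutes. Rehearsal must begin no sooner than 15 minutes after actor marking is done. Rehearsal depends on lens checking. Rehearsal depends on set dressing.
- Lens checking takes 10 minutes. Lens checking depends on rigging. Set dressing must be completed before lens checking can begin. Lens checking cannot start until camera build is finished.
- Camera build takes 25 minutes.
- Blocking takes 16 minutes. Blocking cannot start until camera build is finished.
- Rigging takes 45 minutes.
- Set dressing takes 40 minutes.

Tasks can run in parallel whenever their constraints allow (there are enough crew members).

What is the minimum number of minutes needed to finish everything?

Camera build can start immediately at minute 0; it finishes at minute 25.
Blocking cannot begin until camera build (finishes minute 25). It runs from minute 25 to 25 + 16 = minute 41.
Set dressing has no prerequisites, so it starts at minute 0 and finishes at minute 40.
Rigging has no prerequisites, so it starts at minute 0 and finishes at minute 45.
For lens checking: rigging (finishes minute 45); set dressing (finishes minute 40); camera build (finishes minute 25). Taking the maximum gives a start of minute 45, and it finishes at 45 + 10 = minute 55.
Actor marking cannot start until lens checking (finishes minute 55); camera build (finishes minute 25); blocking (finishes minute 41). The controlling bound is minute 55, so actor marking finishes at 55 + 20 = minute 75.
Rehearsal has to wait for actor marking (finishes minute 75, plus 15-minute gap → minute 90); lens checking (finishes minute 55); set dressing (finishes minute 40). The latest of these is minute 90, so rehearsal runs minute 90 to 90 + 55 = minute 145.
All tasks are finished once the last one completes. Finish times: Rigging at 45, Set dressing at 40, Camera build at 25, Lens checking at 55, Blocking at 41, Actor marking at 75, Rehearsal at 145. The latest is minute 145.

145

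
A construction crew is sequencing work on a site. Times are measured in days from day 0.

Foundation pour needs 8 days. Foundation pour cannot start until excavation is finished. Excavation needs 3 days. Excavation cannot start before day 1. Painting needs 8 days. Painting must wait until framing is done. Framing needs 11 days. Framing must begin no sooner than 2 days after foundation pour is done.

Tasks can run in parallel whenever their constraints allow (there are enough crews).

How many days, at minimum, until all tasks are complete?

Excavation waits on its own release at day 1, so it starts at day 1 and finishes at 1 + 3 = day 4.
After excavation (finishes day 4), foundation pour can start at day 4 and finishes at day 12.
Framing waits on foundation pour (finishes day 12, plus 2-day gap → day 14), so it starts at day 14 and finishes at 14 + 11 = day 25.
Painting waits on framing (finishes day 25), so it starts at day 25 and finishes at 25 + 8 = day 33.
All tasks are finished once the last one completes. Finish times: Excavation at 4, Foundation pour at 12, Framing at 25, Painting at 33. The latest is day 33.

33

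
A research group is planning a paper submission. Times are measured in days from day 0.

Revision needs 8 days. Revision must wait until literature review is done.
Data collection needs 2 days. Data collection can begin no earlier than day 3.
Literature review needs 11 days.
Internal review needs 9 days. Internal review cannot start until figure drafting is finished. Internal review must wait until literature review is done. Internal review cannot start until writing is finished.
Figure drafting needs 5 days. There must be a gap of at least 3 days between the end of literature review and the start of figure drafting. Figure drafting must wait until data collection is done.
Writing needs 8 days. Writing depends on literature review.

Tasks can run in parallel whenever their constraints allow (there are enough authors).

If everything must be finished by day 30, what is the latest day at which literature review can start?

2

To finish by day 30, internal review (duration 9) must start no later than day 21.
Since internal review (must start by day 21) depends on it, figure drafting must finish by day 21. Backing off its 5-day duration gives a latest start of day 16.
Writing must finish before internal review (must start by day 21). With an 8-day duration, writing must start by 21 − 8 = day 13.
To finish by day 30, revision (duration 8) must start no later than day 22.
Literature review feeds figure drafting (must start by day 16, minus 3-day gap → day 13); writing (must start by day 13); internal review (must start by day 21); revision (must start by day 22). Taking the minimum, literature review must finish by day 13 and start by 13 − 11 = day 2.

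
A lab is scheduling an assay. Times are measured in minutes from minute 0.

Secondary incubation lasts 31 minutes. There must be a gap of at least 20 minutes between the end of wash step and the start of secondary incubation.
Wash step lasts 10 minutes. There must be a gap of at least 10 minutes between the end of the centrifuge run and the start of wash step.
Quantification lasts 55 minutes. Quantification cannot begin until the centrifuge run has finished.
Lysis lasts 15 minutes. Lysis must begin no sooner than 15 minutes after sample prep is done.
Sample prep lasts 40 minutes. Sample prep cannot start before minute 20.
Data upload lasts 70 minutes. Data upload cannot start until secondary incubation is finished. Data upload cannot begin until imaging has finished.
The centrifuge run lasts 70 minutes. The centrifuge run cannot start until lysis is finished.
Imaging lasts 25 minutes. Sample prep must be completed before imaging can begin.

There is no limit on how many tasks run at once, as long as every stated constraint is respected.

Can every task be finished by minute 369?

After its own release at minute 20, sample prep can start at minute 20 and finishes at minute 60.
Imaging waits on sample prep (finishes minute 60), so it starts at minute 60 and finishes at 60 + 25 = minute 85.
After sample prep (finishes minute 60, plus 15-minute gap → minute 75), lysis can start at minute 75 and finishes at minute 90.
After lysis (finishes minute 90), the centrifuge run can start at minute 90 and finishes at minute 160.
Quantification cannot begin until the centrifuge run (finishes minute 160). It runs from minute 160 to 160 + 55 = minute 215.
After the centrifuge run (finishes minute 160, plus 10-minute gap → minute 170), wash step can start at minute 170 and finishes at minute 180.
Secondary incubation waits on wash step (finishes minute 180, plus 20-minute gap → minute 200), so it starts at minute 200 and finishes at 200 + 31 = minute 231.
Data upload cannot start until secondary incubation (finishes minute 231); imaging (finishes minute 85). The controlling bound is minute 231, so data upload finishes at 231 + 70 = minute 301.
Every task is finished by minute 301, which is no later than the deadline of 369, so the schedule is feasible.

Yes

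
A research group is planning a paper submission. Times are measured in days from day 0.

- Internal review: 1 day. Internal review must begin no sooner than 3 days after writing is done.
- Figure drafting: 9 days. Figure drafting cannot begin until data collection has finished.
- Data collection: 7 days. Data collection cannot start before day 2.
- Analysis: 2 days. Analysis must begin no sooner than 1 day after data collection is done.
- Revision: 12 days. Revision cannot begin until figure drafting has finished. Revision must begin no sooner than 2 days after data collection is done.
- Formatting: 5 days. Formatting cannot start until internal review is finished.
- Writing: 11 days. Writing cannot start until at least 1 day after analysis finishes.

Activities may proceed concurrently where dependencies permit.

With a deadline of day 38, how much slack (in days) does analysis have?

Data collection cannot begin until its own release at day 2. It runs from day 2 to 2 + 7 = day 9.
After data collection (finishes day 9, plus 1-day gap → day 10), analysis can start at day 10 and finishes at day 12.

Working backward from the deadline:
Formatting must finish by day 38; it takes 5 days, so it must start by 38 − 5 = day 33.
Since formatting (must start by day 33) depends on it, internal review must finish by day 33. Backing off its 1-day duration gives a latest start of day 32.
Writing must finish before internal review (must start by day 32, minus 3-day gap → day 29). With an 11-day duration, writing must start by 29 − 11 = day 18.
Analysis must finish before writing (must start by day 18, minus 1-day gap → day 17). With a 2-day duration, analysis must start by 17 − 2 = day 15.
So analysis can start as early as day 10 and as late as day 15, giving 15 − 10 = 5 days of slack.

5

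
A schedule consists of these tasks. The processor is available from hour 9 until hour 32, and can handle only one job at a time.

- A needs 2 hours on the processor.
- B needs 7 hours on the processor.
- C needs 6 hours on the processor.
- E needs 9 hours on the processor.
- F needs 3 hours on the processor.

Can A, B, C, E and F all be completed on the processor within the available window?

The processor window is 32 − 9 = 23 hours.
Running back to back, the jobs need 2 + 7 + 6 + 9 + 3 = 27 hours on the processor.
Since 27 > 23, they cannot all fit.

No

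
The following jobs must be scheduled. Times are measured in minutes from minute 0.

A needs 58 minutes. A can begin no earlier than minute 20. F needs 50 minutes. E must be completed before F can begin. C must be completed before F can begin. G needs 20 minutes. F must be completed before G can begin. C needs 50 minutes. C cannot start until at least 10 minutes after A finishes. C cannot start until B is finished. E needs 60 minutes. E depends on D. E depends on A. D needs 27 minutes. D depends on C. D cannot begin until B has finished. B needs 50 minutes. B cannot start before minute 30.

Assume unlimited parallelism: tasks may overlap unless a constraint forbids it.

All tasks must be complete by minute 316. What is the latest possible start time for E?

186

G has no dependents, so it just needs to finish by minute 316. Starting by 316 − 20 = minute 296 achieves that.
F must finish before G (must start by minute 296). With a 50-minute duration, F must start by 296 − 50 = minute 246.
Since F (must start by minute 246) depends on it, E must finish by minute 246. Backing off its 60-minute duration gives a latest start of minute 186.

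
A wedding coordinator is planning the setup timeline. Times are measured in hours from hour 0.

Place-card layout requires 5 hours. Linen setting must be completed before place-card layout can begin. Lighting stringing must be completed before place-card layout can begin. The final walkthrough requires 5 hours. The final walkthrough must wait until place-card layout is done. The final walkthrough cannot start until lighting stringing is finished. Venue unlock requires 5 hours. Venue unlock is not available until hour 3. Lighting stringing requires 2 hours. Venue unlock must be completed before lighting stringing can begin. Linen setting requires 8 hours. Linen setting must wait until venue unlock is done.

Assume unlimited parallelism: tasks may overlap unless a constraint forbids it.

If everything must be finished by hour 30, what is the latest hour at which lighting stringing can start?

18

Nothing follows the final walkthrough; the deadline of hour 30 is its only limit. It must start by 30 − 5 = hour 25.
Place-card layout has to be done before the final walkthrough (must start by hour 25). That means finishing by hour 25, i.e. starting by 25 − 5 = hour 20.
Lighting stringing has several dependents: place-card layout (must start by hour 20); the final walkthrough (must start by hour 25). The earliest of those limits is hour 20, so lighting stringing must start by 20 − 2 = hour 18.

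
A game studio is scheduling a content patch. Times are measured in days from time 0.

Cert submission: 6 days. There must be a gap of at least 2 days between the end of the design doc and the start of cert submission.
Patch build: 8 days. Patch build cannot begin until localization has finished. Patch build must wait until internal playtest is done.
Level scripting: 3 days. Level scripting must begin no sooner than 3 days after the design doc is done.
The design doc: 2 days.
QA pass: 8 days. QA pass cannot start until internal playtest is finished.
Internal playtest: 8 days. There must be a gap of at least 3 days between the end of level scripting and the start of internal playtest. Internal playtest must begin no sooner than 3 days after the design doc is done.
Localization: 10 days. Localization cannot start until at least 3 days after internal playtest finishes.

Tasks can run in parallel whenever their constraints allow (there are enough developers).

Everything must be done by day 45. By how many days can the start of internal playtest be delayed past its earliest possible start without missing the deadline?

Nothing blocks the design doc, so it runs from day 0 to day 2.
After the design doc (finishes day 2, plus 3-day gap → day 5), level scripting can start at day 5 and finishes at day 8.
Internal playtest needs all of level scripting (finishes day 8, plus 3-day gap → day 11); the design doc (finishes day 2, plus 3-day gap → day 5). That puts its earliest start at day 11; it finishes at 11 + 8 = day 19.

Working backward from the deadline:
Patch build must finish by day 45; it takes 8 days, so it must start by 45 − 8 = day 37.
Localization feeds into patch build (must start by day 37); so localization must finish by day 37 and therefore start by day 27.
Nothing follows QA pass; the deadline of day 45 is its only limit. It must start by 45 − 8 = day 37.
Internal playtest has several dependents: localization (must start by day 27, minus 3-day gap → day 24); QA pass (must start by day 37); patch build (must start by day 37). The earliest of those limits is day 24, so internal playtest must start by 24 − 8 = day 16.
So internal playtest can start as early as day 11 and as late as day 16, giving 16 − 11 = 5 days of slack.

5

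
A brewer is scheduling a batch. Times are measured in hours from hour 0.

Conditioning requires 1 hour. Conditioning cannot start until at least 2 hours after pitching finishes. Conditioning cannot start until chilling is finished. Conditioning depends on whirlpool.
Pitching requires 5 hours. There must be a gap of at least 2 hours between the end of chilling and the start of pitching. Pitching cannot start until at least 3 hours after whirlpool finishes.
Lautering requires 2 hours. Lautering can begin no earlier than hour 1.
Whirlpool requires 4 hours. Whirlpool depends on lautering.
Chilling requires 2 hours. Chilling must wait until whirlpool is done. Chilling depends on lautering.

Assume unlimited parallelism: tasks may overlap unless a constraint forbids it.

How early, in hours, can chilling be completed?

9

After its own release at hour 1, lautering can start at hour 1 and finishes at hour 3.
After lautering (finishes hour 3), whirlpool can start at hour 3 and finishes at hour 7.
Chilling cannot start until whirlpool (finishes hour 7); lautering (finishes hour 3). The controlling bound is hour 7, so chilling finishes at 7 + 2 = hour 9.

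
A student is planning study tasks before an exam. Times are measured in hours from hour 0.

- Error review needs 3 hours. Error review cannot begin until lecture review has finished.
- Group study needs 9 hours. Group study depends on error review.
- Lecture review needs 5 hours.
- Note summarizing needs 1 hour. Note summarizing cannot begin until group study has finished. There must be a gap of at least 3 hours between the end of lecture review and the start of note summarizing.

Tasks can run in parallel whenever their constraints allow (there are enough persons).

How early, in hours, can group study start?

8

Nothing blocks lecture review, so it runs from hour 0 to hour 5.
Error review waits on lecture review (finishes hour 5), so it starts at hour 5 and finishes at 5 + 3 = hour 8.
Group study waits on error review (finishes hour 8), so the earliest it can start is hour 8.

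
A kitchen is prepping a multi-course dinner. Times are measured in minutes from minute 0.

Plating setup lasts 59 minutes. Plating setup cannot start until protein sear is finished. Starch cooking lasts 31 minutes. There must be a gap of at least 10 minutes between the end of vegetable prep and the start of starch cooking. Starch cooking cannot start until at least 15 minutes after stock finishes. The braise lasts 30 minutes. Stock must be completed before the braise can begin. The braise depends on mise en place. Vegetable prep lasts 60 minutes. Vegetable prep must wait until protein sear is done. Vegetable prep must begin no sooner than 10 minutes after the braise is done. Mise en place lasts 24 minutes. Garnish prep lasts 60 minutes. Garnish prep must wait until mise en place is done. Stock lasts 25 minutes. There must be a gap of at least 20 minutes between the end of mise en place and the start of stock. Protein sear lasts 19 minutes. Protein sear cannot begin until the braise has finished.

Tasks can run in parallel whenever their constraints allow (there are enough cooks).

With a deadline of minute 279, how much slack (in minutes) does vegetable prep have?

Mise en place can start immediately at minute 0; it finishes at minute 24.
Stock waits on mise en place (finishes minute 24, plus 20-minute gap → minute 44), so it starts at minute 44 and finishes at 44 + 25 = minute 69.
For the braise: stock (finishes minute 69); mise en place (finishes minute 24). Taking the maximum gives a start of minute 69, and it finishes at 69 + 30 = minute 99.
Protein sear cannot begin until the braise (finishes minute 99). It runs from minute 99 to 99 + 19 = minute 118.
For vegetable prep: protein sear (finishes minute 118); the braise (finishes minute 99, plus 10-minute gap → minute 109). Taking the maximum gives a start of minute 118, and it finishes at 118 + 60 = minute 178.

Working backward from the deadline:
Starch cooking must finish by minute 279; it takes 31 minutes, so it must start by 279 − 31 = minute 248.
Since starch cooking (must start by minute 248, minus 10-minute gap → minute 238) depends on it, vegetable prep must finish by minute 238. Backing off its 60-minute duration gives a latest start of minute 178.
So vegetable prep can start as early as minute 118 and as late as minute 178, giving 178 − 118 = 60 minutes of slack.

60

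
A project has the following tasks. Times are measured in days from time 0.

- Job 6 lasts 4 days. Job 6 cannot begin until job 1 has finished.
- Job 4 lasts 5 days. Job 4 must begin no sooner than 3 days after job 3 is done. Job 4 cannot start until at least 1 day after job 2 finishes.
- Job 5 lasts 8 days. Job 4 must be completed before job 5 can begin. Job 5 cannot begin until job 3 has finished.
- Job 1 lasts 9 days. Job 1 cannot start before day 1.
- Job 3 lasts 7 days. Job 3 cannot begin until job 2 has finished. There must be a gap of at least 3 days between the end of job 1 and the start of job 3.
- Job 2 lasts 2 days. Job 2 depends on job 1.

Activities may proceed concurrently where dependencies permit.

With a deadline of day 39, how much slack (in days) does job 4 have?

Job 1 waits on its own release at day 1, so it starts at day 1 and finishes at 1 + 9 = day 10.
Job 2 waits on job 1 (finishes day 10), so it starts at day 10 and finishes at 10 + 2 = day 12.
Job 3 needs all of job 2 (finishes day 12); job 1 (finishes day 10, plus 3-day gap → day 13). That puts its earliest start at day 13; it finishes at 13 + 7 = day 20.
For job 4: job 3 (finishes day 20, plus 3-day gap → day 23); job 2 (finishes day 12, plus 1-day gap → day 13). Taking the maximum gives a start of day 23, and it finishes at 23 + 5 = day 28.

Working backward from the deadline:
To finish by day 39, job 5 (duration 8) must start no later than day 31.
Since job 5 (must start by day 31) depends on it, job 4 must finish by day 31. Backing off its 5-day duration gives a latest start of day 26.
So job 4 can start as early as day 23 and as late as day 26, giving 26 − 23 = 3 days of slack.

3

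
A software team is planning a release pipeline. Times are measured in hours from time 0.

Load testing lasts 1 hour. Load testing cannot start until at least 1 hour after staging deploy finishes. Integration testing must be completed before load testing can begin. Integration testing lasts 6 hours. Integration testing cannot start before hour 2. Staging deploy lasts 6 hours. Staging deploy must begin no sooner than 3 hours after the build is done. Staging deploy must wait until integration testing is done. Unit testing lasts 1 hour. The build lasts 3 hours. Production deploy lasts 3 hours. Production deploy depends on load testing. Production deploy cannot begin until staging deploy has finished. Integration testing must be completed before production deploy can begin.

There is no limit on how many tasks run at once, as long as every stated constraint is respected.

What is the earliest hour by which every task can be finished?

After its own release at hour 2, integration testing can start at hour 2 and finishes at hour 8.
Nothing blocks unit testing, so it runs from hour 0 to hour 1.
The build has no prerequisites, so it starts at hour 0 and finishes at hour 3.
For staging deploy: the build (finishes hour 3, plus 3-hour gap → hour 6); integration testing (finishes hour 8). Taking the maximum gives a start of hour 8, and it finishes at 8 + 6 = hour 14.
Load testing needs all of staging deploy (finishes hour 14, plus 1-hour gap → hour 15); integration testing (finishes hour 8). That puts its earliest start at hour 15; it finishes at 15 + 1 = hour 16.
Production deploy needs all of load testing (finishes hour 16); staging deploy (finishes hour 14); integration testing (finishes hour 8). That puts its earliest start at hour 16; it finishes at 16 + 3 = hour 19.
All tasks are finished once the last one completes. Finish times: The build at 3, Unit testing at 1, Integration testing at 8, Staging deploy at 14, Load testing at 16, Production deploy at 19. The latest is hour 19.

19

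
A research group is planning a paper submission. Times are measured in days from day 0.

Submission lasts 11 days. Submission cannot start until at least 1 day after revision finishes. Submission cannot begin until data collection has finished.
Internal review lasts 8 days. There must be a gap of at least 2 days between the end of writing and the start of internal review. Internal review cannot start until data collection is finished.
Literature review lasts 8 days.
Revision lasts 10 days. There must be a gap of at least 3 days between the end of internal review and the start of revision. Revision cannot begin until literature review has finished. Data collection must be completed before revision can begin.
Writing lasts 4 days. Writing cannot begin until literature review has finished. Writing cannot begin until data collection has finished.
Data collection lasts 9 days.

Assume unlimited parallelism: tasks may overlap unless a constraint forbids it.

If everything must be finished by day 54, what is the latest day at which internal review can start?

21

Nothing follows submission; the deadline of day 54 is its only limit. It must start by 54 − 11 = day 43.
Revision feeds into submission (must start by day 43, minus 1-day gap → day 42); so revision must finish by day 42 and therefore start by day 32.
Internal review must finish before revision (must start by day 32, minus 3-day gap → day 29). With an 8-day duration, internal review must start by 29 − 8 = day 21.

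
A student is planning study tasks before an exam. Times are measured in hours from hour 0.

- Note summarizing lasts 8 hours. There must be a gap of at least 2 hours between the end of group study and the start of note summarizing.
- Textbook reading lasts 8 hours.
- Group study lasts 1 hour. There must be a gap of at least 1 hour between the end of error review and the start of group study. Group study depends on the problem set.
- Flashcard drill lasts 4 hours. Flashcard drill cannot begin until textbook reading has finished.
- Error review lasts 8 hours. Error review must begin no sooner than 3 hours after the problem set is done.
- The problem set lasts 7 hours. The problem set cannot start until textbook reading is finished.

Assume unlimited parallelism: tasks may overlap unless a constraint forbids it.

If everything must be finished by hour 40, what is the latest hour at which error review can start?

20

To finish by hour 40, note summarizing (duration 8) must start no later than hour 32.
Group study has to be done before note summarizing (must start by hour 32, minus 2-hour gap → hour 30). That means finishing by hour 30, i.e. starting by 30 − 1 = hour 29.
Since group study (must start by hour 29, minus 1-hour gap → hour 28) depends on it, error review must finish by hour 28. Backing off its 8-hour duration gives a latest start of hour 20.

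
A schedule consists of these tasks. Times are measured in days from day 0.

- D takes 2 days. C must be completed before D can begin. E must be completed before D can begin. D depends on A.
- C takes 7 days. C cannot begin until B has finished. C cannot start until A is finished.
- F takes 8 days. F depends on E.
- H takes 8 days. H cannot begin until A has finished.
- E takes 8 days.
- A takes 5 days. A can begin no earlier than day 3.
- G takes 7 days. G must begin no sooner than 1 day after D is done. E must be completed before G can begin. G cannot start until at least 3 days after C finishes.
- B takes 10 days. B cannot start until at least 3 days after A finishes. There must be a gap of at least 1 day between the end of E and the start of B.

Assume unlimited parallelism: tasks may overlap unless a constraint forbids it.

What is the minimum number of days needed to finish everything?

E can start immediately at day 0; it finishes at day 8.
After E (finishes day 8), F can start at day 8 and finishes at day 16.
A cannot begin until its own release at day 3. It runs from day 3 to 3 + 5 = day 8.
H waits on A (finishes day 8), so it starts at day 8 and finishes at 8 + 8 = day 16.
B has to wait for A (finishes day 8, plus 3-day gap → day 11); E (finishes day 8, plus 1-day gap → day 9). The latest of these is day 11, so B runs day 11 to 11 + 10 = day 21.
C needs all of B (finishes day 21); A (finishes day 8). That puts its earliest start at day 21; it finishes at 21 + 7 = day 28.
D needs all of C (finishes day 28); E (finishes day 8); A (finishes day 8). That puts its earliest start at day 28; it finishes at 28 + 2 = day 30.
For G: D (finishes day 30, plus 1-day gap → day 31); E (finishes day 8); C (finishes day 28, plus 3-day gap → day 31). Taking the maximum gives a start of day 31, and it finishes at 31 + 7 = day 38.
All tasks are finished once the last one completes. Finish times: A at 8, B at 21, C at 28, D at 30, E at 8, F at 16, G at 38, H at 16. The latest is day 38.

38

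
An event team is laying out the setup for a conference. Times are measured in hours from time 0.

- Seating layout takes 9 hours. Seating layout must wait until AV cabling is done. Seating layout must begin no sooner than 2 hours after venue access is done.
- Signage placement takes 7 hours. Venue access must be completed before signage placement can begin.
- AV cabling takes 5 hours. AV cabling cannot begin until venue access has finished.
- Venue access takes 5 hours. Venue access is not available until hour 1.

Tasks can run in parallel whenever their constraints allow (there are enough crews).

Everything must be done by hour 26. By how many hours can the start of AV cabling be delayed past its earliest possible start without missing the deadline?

Venue access waits on its own release at hour 1, so it starts at hour 1 and finishes at 1 + 5 = hour 6.
AV cabling waits on venue access (finishes hour 6), so it starts at hour 6 and finishes at 6 + 5 = hour 11.

Working backward from the deadline:
Seating layout must finish by hour 26; it takes 9 hours, so it must start by 26 − 9 = hour 17.
Since seating layout (must start by hour 17) depends on it, AV cabling must finish by hour 17. Backing off its 5-hour duration gives a latest start of hour 12.
So AV cabling can start as early as hour 6 and as late as hour 12, giving 12 − 6 = 6 hours of slack.

6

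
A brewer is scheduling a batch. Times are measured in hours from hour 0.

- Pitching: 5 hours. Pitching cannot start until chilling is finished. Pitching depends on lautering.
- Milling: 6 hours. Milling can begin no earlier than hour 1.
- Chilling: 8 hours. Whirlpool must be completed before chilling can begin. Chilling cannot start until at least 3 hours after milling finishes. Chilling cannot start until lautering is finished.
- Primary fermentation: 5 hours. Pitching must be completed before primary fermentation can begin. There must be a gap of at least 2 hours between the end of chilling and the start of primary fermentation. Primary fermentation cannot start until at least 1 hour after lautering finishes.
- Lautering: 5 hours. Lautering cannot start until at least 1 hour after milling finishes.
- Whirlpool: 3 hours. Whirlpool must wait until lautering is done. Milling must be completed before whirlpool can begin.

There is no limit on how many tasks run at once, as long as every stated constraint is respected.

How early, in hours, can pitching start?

Milling waits on its own release at hour 1, so it starts at hour 1 and finishes at 1 + 6 = hour 7.
Lautering waits on milling (finishes hour 7, plus 1-hour gap → hour 8), so it starts at hour 8 and finishes at 8 + 5 = hour 13.
For whirlpool: lautering (finishes hour 13); milling (finishes hour 7). Taking the maximum gives a start of hour 13, and it finishes at 13 + 3 = hour 16.
Chilling cannot start until whirlpool (finishes hour 16); milling (finishes hour 7, plus 3-hour gap → hour 10); lautering (finishes hour 13). The controlling bound is hour 16, so chilling finishes at 16 + 8 = hour 24.
Pitching waits on chilling (finishes hour 24); lautering (finishes hour 13). The latest of these is hour 24, which is the earliest pitching can start.

24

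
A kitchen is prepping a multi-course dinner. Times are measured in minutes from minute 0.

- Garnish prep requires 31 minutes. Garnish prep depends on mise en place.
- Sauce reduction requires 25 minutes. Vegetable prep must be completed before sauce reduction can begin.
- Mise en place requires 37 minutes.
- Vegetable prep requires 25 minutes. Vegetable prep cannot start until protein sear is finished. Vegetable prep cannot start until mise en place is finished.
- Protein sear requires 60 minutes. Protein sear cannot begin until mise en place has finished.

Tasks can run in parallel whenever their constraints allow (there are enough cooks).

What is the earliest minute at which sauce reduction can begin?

122

Mise en place can start immediately at minute 0; it finishes at minute 37.
After mise en place (finishes minute 37), protein sear can start at minute 37 and finishes at minute 97.
Vegetable prep needs all of protein sear (finishes minute 97); mise en place (finishes minute 37). That puts its earliest start at minute 97; it finishes at 97 + 25 = minute 122.
Sauce reduction waits on vegetable prep (finishes minute 122), so the earliest it can start is minute 122.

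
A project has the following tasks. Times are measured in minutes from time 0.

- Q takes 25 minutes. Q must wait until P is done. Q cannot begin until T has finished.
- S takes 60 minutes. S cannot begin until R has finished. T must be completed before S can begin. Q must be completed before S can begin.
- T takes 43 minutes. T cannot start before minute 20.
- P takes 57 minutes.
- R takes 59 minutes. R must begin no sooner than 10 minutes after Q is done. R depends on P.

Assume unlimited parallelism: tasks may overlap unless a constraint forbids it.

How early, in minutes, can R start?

After its own release at minute 20, T can start at minute 20 and finishes at minute 63.
Nothing blocks P, so it runs from minute 0 to minute 57.
For Q: P (finishes minute 57); T (finishes minute 63). Taking the maximum gives a start of minute 63, and it finishes at 63 + 25 = minute 88.
R waits on Q (finishes minute 88, plus 10-minute gap → minute 98); P (finishes minute 57). The latest of these is minute 98, which is the earliest R can start.

98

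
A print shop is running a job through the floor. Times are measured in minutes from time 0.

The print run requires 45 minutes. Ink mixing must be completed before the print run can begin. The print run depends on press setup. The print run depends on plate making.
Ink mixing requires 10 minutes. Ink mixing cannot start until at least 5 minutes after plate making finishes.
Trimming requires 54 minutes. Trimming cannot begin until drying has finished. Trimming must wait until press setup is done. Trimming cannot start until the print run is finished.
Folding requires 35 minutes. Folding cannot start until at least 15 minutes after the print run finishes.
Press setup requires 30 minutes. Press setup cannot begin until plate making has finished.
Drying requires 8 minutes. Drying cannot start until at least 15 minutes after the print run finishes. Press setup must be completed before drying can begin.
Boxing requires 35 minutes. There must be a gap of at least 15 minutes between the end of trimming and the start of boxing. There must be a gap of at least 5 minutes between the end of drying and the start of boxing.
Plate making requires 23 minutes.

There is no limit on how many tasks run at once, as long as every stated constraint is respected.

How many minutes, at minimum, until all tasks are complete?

225

Plate making can start immediately at minute 0; it finishes at minute 23.
After plate making (finishes minute 23), press setup can start at minute 23 and finishes at minute 53.
After plate making (finishes minute 23, plus 5-minute gap → minute 28), ink mixing can start at minute 28 and finishes at minute 38.
For the print run: ink mixing (finishes minute 38); press setup (finishes minute 53); plate making (finishes minute 23). Taking the maximum gives a start of minute 53, and it finishes at 53 + 45 = minute 98.
After the print run (finishes minute 98, plus 15-minute gap → minute 113), folding can start at minute 113 and finishes at minute 148.
Drying has to wait for the print run (finishes minute 98, plus 15-minute gap → minute 113); press setup (finishes minute 53). The latest of these is minute 113, so drying runs minute 113 to 113 + 8 = minute 121.
For trimming: drying (finishes minute 121); press setup (finishes minute 53); the print run (finishes minute 98). Taking the maximum gives a start of minute 121, and it finishes at 121 + 54 = minute 175.
For boxing: trimming (finishes minute 175, plus 15-minute gap → minute 190); drying (finishes minute 121, plus 5-minute gap → minute 126). Taking the maximum gives a start of minute 190, and it finishes at 190 + 35 = minute 225.
All tasks are finished once the last one completes. Finish times: Plate making at 23, Ink mixing at 38, Press setup at 53, The print run at 98, Drying at 121, Trimming at 175, Folding at 148, Boxing at 225. The latest is minute 225.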